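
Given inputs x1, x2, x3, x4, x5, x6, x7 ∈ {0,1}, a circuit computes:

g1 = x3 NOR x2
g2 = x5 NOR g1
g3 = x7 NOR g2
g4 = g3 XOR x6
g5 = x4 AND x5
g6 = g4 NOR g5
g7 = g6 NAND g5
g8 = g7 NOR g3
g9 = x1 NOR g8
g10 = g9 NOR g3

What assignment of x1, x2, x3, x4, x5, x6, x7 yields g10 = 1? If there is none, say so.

x1=1, x2=0, x3=1, x4=1, x5=1, x6=1, x7=1

g10 = g9 NOR g3 must be 1, so both g9 = 0 and g3 = 0.
g9 = x1 NOR g8 must be 0, so at least one of x1, g8 is 1.
Check with x1=1, x2=0, x3=1, x4=1, x5=1, x6=1, x7=1:
g1 = x3 NOR x2 = 1 NOR 0 = 0
g2 = x5 NOR g1 = 1 NOR 0 = 0
g3 = x7 NOR g2 = 1 NOR 0 = 0
g4 = g3 XOR x6 = 0 XOR 1 = 1
g5 = x4 AND x5 = 1 AND 1 = 1
g6 = g4 NOR g5 = 1 NOR 1 = 0
g7 = g6 NAND g5 = 0 NAND 1 = 1
g8 = g7 NOR g3 = 1 NOR 0 = 0
g9 = x1 NOR g8 = 1 NOR 0 = 0
g10 = g9 NOR g3 = 0 NOR 0 = 1
So g10 = 1 as required.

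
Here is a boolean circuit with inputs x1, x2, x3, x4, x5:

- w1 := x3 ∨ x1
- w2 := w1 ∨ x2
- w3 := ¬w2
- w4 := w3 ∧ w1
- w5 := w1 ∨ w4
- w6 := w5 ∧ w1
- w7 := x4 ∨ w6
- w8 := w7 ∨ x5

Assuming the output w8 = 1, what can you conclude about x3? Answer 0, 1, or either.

Both values of x3 occur among assignments with w8 = 1:
  x3=0: x1=0, x2=0, x3=0, x4=0, x5=1
  x3=1: x1=0, x2=0, x3=1, x4=0, x5=0

either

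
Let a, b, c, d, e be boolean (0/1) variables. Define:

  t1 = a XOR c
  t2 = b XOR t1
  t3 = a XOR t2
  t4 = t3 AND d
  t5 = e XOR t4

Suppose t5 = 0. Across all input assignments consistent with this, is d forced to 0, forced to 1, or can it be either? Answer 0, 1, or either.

either

Both values of d occur among assignments with t5 = 0:
  d=0: a=0, b=0, c=0, d=0, e=0
  d=1: a=0, b=0, c=0, d=1, e=0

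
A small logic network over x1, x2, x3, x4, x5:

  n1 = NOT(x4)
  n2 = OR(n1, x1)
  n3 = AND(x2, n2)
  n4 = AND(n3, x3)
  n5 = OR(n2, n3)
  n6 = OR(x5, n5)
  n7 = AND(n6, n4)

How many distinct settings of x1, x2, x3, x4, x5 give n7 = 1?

n7 = AND(n6, n4) must be 1, so both n6 = 1 and n4 = 1.
n6 = OR(x5, n5) must be 1, so at least one of x5, n5 is 1.
Satisfying assignments:
  x1=0, x2=1, x3=1, x4=0, x5=0
  x1=0, x2=1, x3=1, x4=0, x5=1
  x1=1, x2=1, x3=1, x4=0, x5=0
  x1=1, x2=1, x3=1, x4=0, x5=1
  x1=1, x2=1, x3=1, x4=1, x5=0
  x1=1, x2=1, x3=1, x4=1, x5=1

6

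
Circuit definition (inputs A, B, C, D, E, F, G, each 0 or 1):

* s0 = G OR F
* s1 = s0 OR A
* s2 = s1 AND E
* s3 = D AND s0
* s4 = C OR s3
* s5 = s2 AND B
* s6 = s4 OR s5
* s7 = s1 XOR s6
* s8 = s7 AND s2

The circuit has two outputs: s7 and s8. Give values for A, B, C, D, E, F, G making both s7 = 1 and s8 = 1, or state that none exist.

A=0 B=0 C=0 D=0 E=1 F=1 G=0

Check with A=0 B=0 C=0 D=0 E=1 F=1 G=0:
s0 = G OR F = 0 OR 1 = 1
s1 = s0 OR A = 1 OR 0 = 1
s2 = s1 AND E = 1 AND 1 = 1
s3 = D AND s0 = 0 AND 1 = 0
s4 = C OR s3 = 0 OR 0 = 0
s5 = s2 AND B = 1 AND 0 = 0
s6 = s4 OR s5 = 0 OR 0 = 0
s7 = s1 XOR s6 = 1 XOR 0 = 1
s8 = s7 AND s2 = 1 AND 1 = 1
So s7 = 1 and s8 = 1.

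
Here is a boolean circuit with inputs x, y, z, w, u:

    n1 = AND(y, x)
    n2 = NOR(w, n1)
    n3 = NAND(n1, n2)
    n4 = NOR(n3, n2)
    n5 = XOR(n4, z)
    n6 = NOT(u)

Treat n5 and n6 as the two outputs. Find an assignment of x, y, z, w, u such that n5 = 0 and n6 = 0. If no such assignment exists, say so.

x=1, y=0, z=0, w=0, u=1

Check with x=1, y=0, z=0, w=0, u=1:
n1 = AND(y, x) = AND(0, 1) = 0
n2 = NOR(w, n1) = NOR(0, 0) = 1
n3 = NAND(n1, n2) = NAND(0, 1) = 1
n4 = NOR(n3, n2) = NOR(1, 1) = 0
n5 = XOR(n4, z) = XOR(0, 0) = 0
n6 = NOT(u) = NOT 1 = 0
So n5 = 0 and n6 = 0.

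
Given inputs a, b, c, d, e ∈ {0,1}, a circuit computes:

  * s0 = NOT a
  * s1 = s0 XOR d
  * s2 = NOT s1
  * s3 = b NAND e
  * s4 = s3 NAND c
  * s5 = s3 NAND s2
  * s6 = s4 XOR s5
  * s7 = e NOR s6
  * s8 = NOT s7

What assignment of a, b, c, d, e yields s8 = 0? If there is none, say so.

s8 = NOT s7 must be 0, so s7 = 1.
s7 = e NOR s6 must be 1, so both e = 0 and s6 = 0.
s6 = s4 XOR s5 must be 0, so s4 and s5 are equal.
Check with a=1 b=0 c=1 d=0 e=0:
s0 = NOT a = NOT 1 = 0
s1 = s0 XOR d = 0 XOR 0 = 0
s2 = NOT s1 = NOT 0 = 1
s3 = b NAND e = 0 NAND 0 = 1
s4 = s3 NAND c = 1 NAND 1 = 0
s5 = s3 NAND s2 = 1 NAND 1 = 0
s6 = s4 XOR s5 = 0 XOR 0 = 0
s7 = e NOR s6 = 0 NOR 0 = 1
s8 = NOT s7 = NOT 1 = 0
So s8 = 0 as required.

a=1 b=0 c=1 d=0 e=0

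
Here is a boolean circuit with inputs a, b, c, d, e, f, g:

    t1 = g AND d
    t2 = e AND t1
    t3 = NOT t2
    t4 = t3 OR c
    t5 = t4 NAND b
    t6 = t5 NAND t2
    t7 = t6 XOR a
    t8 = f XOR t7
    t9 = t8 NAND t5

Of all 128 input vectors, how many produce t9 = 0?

t9 = t8 NAND t5 must be 0, so both t8 = 1 and t5 = 1.
Enumerating the 128 input combinations, 34 give t9 = 0 and 94 give t9 = 1.

34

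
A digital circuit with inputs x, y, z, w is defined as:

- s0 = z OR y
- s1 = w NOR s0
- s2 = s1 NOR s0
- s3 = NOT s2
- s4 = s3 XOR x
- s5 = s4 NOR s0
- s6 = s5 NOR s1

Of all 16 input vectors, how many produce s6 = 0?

3

s6 = s5 NOR s1 must be 0, so at least one of s5, s1 is 1.
Satisfying assignments:
  x=0, y=0, z=0, w=0
  x=0, y=0, z=0, w=1
  x=1, y=0, z=0, w=0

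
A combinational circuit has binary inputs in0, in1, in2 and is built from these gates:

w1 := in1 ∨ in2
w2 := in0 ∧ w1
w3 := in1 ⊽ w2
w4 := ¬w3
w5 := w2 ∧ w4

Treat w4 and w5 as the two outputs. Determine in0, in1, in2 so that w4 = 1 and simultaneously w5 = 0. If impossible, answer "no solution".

Check with in0=0, in1=1, in2=0:
w1 = in1 ∨ in2 = 1 ∨ 0 = 1
w2 = in0 ∧ w1 = 0 ∧ 1 = 0
w3 = in1 ⊽ w2 = 1 ⊽ 0 = 0
w4 = ¬w3 = ¬0 = 1
w5 = w2 ∧ w4 = 0 ∧ 1 = 0
So w4 = 1 and w5 = 0.

in0=0, in1=1, in2=0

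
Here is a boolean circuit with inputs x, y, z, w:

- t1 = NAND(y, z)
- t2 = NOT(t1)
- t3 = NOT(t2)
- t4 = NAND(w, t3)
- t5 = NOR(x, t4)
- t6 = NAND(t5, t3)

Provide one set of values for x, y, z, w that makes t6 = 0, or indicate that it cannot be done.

x=0, y=0, z=0, w=1

Check with x=0, y=0, z=0, w=1:
t1 = NAND(y, z) = NAND(0, 0) = 1
t2 = NOT(t1) = NOT 1 = 0
t3 = NOT(t2) = NOT 0 = 1
t4 = NAND(w, t3) = NAND(1, 1) = 0
t5 = NOR(x, t4) = NOR(0, 0) = 1
t6 = NAND(t5, t3) = NAND(1, 1) = 0
So t6 = 0 as required.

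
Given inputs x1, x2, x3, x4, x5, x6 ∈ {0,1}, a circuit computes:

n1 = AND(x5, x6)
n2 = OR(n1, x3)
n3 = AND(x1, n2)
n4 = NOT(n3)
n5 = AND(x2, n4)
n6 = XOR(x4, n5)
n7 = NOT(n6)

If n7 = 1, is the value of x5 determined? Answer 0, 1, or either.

Both values of x5 occur among assignments with n7 = 1:
  x5=0: x1=0, x2=0, x3=0, x4=0, x5=0, x6=0
  x5=1: x1=0, x2=0, x3=0, x4=0, x5=1, x6=0

either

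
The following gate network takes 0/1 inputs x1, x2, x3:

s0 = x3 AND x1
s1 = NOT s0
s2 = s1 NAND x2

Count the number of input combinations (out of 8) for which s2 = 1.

5

s2 = s1 NAND x2 must be 1, so at least one of s1, x2 is 0.
Satisfying assignments:
  x1=0, x2=0, x3=0
  x1=0, x2=0, x3=1
  x1=1, x2=0, x3=0
  x1=1, x2=0, x3=1
  x1=1, x2=1, x3=1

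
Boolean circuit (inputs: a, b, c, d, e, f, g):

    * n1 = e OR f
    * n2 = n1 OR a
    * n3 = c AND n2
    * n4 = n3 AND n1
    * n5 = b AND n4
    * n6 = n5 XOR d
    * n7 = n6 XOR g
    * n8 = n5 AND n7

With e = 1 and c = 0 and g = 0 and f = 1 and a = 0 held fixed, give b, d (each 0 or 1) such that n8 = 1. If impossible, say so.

With e = 1 and c = 0 and g = 0 and f = 1 and a = 0 fixed, none of the 4 settings of b, d give n8 = 1.
For example, with b=1, d=0:
n1 = e OR f = 1 OR 1 = 1
n2 = n1 OR a = 1 OR 0 = 1
n3 = c AND n2 = 0 AND 1 = 0
n4 = n3 AND n1 = 0 AND 1 = 0
n5 = b AND n4 = 1 AND 0 = 0
n6 = n5 XOR d = 0 XOR 0 = 0
n7 = n6 XOR g = 0 XOR 0 = 0
n8 = n5 AND n7 = 0 AND 0 = 0
giving n8 = 0 ≠ 1.

no solution exists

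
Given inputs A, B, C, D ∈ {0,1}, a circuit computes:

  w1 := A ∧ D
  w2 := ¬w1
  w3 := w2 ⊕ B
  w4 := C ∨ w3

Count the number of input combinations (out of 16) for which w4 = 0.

4

w4 = C ∨ w3 must be 0, so both C = 0 and w3 = 0.
Satisfying assignments:
  A=0, B=1, C=0, D=0
  A=0, B=1, C=0, D=1
  A=1, B=0, C=0, D=1
  A=1, B=1, C=0, D=0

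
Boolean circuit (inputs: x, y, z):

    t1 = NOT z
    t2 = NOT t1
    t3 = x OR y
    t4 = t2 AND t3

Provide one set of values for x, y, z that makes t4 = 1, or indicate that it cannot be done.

t4 = t2 AND t3 must be 1, so both t2 = 1 and t3 = 1.
t2 = NOT t1 must be 1, so t1 = 0.
Check with x=0 y=1 z=1:
t1 = NOT z = NOT 1 = 0
t2 = NOT t1 = NOT 0 = 1
t3 = x OR y = 0 OR 1 = 1
t4 = t2 AND t3 = 1 AND 1 = 1
So t4 = 1 as required.

x=0 y=1 z=1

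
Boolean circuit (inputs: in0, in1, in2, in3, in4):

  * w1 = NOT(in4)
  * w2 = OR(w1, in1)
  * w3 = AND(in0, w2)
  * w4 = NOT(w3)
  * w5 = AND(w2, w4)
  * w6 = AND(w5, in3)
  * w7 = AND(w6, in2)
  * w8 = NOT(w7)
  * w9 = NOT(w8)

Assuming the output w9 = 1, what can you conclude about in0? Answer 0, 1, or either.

0

w9 = NOT(w8) must be 1, so w8 = 0.
Every assignment with w9 = 1 has in0 = 0; there are 3 such assignment(s).
  in0=0, in1=0, in2=1, in3=1, in4=0
  in0=0, in1=1, in2=1, in3=1, in4=0
  in0=0, in1=1, in2=1, in3=1, in4=1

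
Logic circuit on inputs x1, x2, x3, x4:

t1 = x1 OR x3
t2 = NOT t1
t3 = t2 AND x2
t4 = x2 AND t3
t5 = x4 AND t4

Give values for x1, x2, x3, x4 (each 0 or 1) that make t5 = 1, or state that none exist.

x1=0, x2=1, x3=0, x4=1

Check with x1=0, x2=1, x3=0, x4=1:
t1 = x1 OR x3 = 0 OR 0 = 0
t2 = NOT t1 = NOT 0 = 1
t3 = t2 AND x2 = 1 AND 1 = 1
t4 = x2 AND t3 = 1 AND 1 = 1
t5 = x4 AND t4 = 1 AND 1 = 1
So t5 = 1 as required.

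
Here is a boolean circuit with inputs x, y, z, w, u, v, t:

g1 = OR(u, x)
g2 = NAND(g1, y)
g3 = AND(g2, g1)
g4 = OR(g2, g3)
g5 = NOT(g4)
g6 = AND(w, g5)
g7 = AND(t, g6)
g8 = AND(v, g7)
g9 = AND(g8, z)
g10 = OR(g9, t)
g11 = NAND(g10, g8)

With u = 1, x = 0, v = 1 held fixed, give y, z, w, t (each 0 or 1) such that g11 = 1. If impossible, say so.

y=1, z=0, w=0, t=1

g11 = NAND(g10, g8) must be 1, so at least one of g10, g8 is 0.
Check with u = 1, x = 0, v = 1 and y=1, z=0, w=0, t=1:
g1 = OR(u, x) = OR(1, 0) = 1
g2 = NAND(g1, y) = NAND(1, 1) = 0
g3 = AND(g2, g1) = AND(0, 1) = 0
g4 = OR(g2, g3) = OR(0, 0) = 0
g5 = NOT(g4) = NOT 0 = 1
g6 = AND(w, g5) = AND(0, 1) = 0
g7 = AND(t, g6) = AND(1, 0) = 0
g8 = AND(v, g7) = AND(1, 0) = 0
g9 = AND(g8, z) = AND(0, 0) = 0
g10 = OR(g9, t) = OR(0, 1) = 1
g11 = NAND(g10, g8) = NAND(1, 0) = 1
So g11 = 1.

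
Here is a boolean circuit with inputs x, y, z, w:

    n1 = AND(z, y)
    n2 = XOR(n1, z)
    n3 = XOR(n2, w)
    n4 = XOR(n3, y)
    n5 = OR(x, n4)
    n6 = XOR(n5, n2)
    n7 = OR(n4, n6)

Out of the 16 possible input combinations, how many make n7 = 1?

n7 = OR(n4, n6) must be 1, so at least one of n4, n6 is 1.
Enumerating the 16 input combinations, 12 give n7 = 1 and 4 give n7 = 0.

12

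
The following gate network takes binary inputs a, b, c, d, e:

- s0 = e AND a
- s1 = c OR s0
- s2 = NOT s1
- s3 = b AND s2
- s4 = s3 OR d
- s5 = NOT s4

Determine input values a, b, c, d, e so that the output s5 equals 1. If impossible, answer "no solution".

s5 = NOT s4 must be 1, so s4 = 0.
Check with a=1 b=1 c=1 d=0 e=0:
s0 = e AND a = 0 AND 1 = 0
s1 = c OR s0 = 1 OR 0 = 1
s2 = NOT s1 = NOT 1 = 0
s3 = b AND s2 = 1 AND 0 = 0
s4 = s3 OR d = 0 OR 0 = 0
s5 = NOT s4 = NOT 0 = 1
So s5 = 1 as required.

a=1 b=1 c=1 d=0 e=0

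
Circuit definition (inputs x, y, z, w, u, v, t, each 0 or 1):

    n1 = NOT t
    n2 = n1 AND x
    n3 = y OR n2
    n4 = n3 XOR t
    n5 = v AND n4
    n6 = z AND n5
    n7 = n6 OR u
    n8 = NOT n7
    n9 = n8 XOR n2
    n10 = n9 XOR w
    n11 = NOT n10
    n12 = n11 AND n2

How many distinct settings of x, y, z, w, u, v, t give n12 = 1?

16

n12 = n11 AND n2 must be 1, so both n11 = 1 and n2 = 1.
n11 = NOT n10 must be 1, so n10 = 0.
n2 = n1 AND x must be 1, so both n1 = 1 and x = 1.
Enumerating the 128 input combinations, 16 give n12 = 1 and 112 give n12 = 0.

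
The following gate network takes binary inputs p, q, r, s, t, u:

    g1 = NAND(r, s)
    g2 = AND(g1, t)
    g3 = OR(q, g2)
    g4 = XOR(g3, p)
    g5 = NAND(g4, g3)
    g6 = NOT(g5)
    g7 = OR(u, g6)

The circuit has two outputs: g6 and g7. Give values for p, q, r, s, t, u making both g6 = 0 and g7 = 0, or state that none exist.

Check with p=0 q=0 r=0 s=1 t=0 u=0:
g1 = NAND(r, s) = NAND(0, 1) = 1
g2 = AND(g1, t) = AND(1, 0) = 0
g3 = OR(q, g2) = OR(0, 0) = 0
g4 = XOR(g3, p) = XOR(0, 0) = 0
g5 = NAND(g4, g3) = NAND(0, 0) = 1
g6 = NOT(g5) = NOT 1 = 0
g7 = OR(u, g6) = OR(0, 0) = 0
So g6 = 0 and g7 = 0.

p=0 q=0 r=0 s=1 t=0 u=0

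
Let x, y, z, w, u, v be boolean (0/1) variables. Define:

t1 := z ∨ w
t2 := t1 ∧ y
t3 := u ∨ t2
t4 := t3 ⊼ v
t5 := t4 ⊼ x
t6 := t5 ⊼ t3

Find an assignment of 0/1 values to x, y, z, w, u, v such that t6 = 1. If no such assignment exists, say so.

t6 = t5 ⊼ t3 must be 1, so at least one of t5, t3 is 0.
Check with x=1, y=0, z=0, w=0, u=0, v=1:
t1 = z ∨ w = 0 ∨ 0 = 0
t2 = t1 ∧ y = 0 ∧ 0 = 0
t3 = u ∨ t2 = 0 ∨ 0 = 0
t4 = t3 ⊼ v = 0 ⊼ 1 = 1
t5 = t4 ⊼ x = 1 ⊼ 1 = 0
t6 = t5 ⊼ t3 = 0 ⊼ 0 = 1
So t6 = 1 as required.

x=1, y=0, z=0, w=0, u=0, v=1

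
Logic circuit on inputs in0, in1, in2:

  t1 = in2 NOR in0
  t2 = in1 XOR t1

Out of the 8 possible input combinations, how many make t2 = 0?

t2 = in1 XOR t1 must be 0, so in1 and t1 are equal.
Enumerating the 8 input combinations, 4 give t2 = 0 and 4 give t2 = 1.

4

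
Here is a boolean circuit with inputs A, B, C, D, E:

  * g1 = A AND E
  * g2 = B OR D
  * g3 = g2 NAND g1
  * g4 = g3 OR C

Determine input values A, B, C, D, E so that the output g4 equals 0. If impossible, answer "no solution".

A=1, B=1, C=0, D=0, E=1

g4 = g3 OR C must be 0, so both g3 = 0 and C = 0.
g3 = g2 NAND g1 must be 0, so both g2 = 1 and g1 = 1.
g2 = B OR D must be 1, so at least one of B, D is 1.
Check with A=1, B=1, C=0, D=0, E=1:
g1 = A AND E = 1 AND 1 = 1
g2 = B OR D = 1 OR 0 = 1
g3 = g2 NAND g1 = 1 NAND 1 = 0
g4 = g3 OR C = 0 OR 0 = 0
So g4 = 0 as required.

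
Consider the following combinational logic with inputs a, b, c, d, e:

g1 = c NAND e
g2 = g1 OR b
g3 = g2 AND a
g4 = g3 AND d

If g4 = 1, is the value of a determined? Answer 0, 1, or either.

g4 = g3 AND d must be 1, so both g3 = 1 and d = 1.
g3 = g2 AND a must be 1, so both g2 = 1 and a = 1.
Every assignment with g4 = 1 has a = 1; there are 7 such assignment(s).

1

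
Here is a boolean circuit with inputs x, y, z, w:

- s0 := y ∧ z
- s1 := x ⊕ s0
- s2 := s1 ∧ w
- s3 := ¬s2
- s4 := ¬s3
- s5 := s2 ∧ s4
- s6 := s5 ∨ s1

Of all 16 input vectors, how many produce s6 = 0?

8

s6 = s5 ∨ s1 must be 0, so both s5 = 0 and s1 = 0.
Enumerating the 16 input combinations, 8 give s6 = 0 and 8 give s6 = 1.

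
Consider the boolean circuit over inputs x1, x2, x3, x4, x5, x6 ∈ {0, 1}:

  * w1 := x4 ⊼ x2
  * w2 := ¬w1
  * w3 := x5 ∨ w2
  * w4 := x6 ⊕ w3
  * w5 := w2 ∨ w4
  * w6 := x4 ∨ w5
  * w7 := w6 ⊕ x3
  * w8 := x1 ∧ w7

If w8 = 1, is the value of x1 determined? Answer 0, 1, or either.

w8 = x1 ∧ w7 must be 1, so both x1 = 1 and w7 = 1.
w7 = w6 ⊕ x3 must be 1, so w6 and x3 differ.
Every assignment with w8 = 1 has x1 = 1; there are 16 such assignment(s).

1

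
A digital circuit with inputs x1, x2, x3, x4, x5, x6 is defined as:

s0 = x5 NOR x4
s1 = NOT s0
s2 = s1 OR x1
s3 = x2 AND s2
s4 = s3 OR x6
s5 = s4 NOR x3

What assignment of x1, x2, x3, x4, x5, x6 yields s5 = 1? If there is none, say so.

s5 = s4 NOR x3 must be 1, so both s4 = 0 and x3 = 0.
s4 = s3 OR x6 must be 0, so both s3 = 0 and x6 = 0.
Check with x1=1 x2=0 x3=0 x4=0 x5=1 x6=0:
s0 = x5 NOR x4 = 1 NOR 0 = 0
s1 = NOT s0 = NOT 0 = 1
s2 = s1 OR x1 = 1 OR 1 = 1
s3 = x2 AND s2 = 0 AND 1 = 0
s4 = s3 OR x6 = 0 OR 0 = 0
s5 = s4 NOR x3 = 0 NOR 0 = 1
So s5 = 1 as required.

x1=1 x2=0 x3=0 x4=0 x5=1 x6=0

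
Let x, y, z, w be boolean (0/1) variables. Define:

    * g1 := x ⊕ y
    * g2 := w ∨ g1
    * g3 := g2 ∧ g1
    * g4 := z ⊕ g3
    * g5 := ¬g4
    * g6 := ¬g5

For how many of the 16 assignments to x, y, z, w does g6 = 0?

8

g6 = ¬g5 must be 0, so g5 = 1.
g5 = ¬g4 must be 1, so g4 = 0.
g4 = z ⊕ g3 must be 0, so z and g3 are equal.
Enumerating the 16 input combinations, 8 give g6 = 0 and 8 give g6 = 1.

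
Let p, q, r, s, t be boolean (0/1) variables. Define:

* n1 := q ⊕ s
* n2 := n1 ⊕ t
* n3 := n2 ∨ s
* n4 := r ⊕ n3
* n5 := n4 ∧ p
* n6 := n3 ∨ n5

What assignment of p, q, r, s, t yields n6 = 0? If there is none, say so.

n6 = n3 ∨ n5 must be 0, so both n3 = 0 and n5 = 0.
n3 = n2 ∨ s must be 0, so both n2 = 0 and s = 0.
n5 = n4 ∧ p must be 0, so at least one of n4, p is 0.
Check with p=1, q=1, r=0, s=0, t=1:
n1 = q ⊕ s = 1 ⊕ 0 = 1
n2 = n1 ⊕ t = 1 ⊕ 1 = 0
n3 = n2 ∨ s = 0 ∨ 0 = 0
n4 = r ⊕ n3 = 0 ⊕ 0 = 0
n5 = n4 ∧ p = 0 ∧ 1 = 0
n6 = n3 ∨ n5 = 0 ∨ 0 = 0
So n6 = 0 as required.

p=1, q=1, r=0, s=0, t=1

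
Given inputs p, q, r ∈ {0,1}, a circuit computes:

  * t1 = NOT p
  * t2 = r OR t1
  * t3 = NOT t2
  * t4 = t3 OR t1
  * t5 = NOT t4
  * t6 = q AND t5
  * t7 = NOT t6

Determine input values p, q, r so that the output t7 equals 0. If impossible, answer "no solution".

Check with p=1, q=1, r=1:
t1 = NOT p = NOT 1 = 0
t2 = r OR t1 = 1 OR 0 = 1
t3 = NOT t2 = NOT 1 = 0
t4 = t3 OR t1 = 0 OR 0 = 0
t5 = NOT t4 = NOT 0 = 1
t6 = q AND t5 = 1 AND 1 = 1
t7 = NOT t6 = NOT 1 = 0
So t7 = 0 as required.

p=1, q=1, r=1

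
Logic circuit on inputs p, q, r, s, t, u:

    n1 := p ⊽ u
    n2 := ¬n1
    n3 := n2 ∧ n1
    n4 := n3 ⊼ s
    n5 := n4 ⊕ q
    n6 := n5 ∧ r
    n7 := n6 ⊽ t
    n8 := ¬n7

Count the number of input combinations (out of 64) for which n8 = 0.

n8 = ¬n7 must be 0, so n7 = 1.
n7 = n6 ⊽ t must be 1, so both n6 = 0 and t = 0.
Enumerating the 64 input combinations, 24 give n8 = 0 and 40 give n8 = 1.

24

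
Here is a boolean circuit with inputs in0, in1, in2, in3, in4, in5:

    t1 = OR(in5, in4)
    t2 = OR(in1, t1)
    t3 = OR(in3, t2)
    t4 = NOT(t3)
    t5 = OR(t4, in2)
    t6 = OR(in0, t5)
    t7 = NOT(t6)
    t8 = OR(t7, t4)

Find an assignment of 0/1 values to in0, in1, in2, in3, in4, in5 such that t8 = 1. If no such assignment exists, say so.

in0=0, in1=0, in2=0, in3=1, in4=1, in5=0

t8 = OR(t7, t4) must be 1, so at least one of t7, t4 is 1.
Check with in0=0, in1=0, in2=0, in3=1, in4=1, in5=0:
t1 = OR(in5, in4) = OR(0, 1) = 1
t2 = OR(in1, t1) = OR(0, 1) = 1
t3 = OR(in3, t2) = OR(1, 1) = 1
t4 = NOT(t3) = NOT 1 = 0
t5 = OR(t4, in2) = OR(0, 0) = 0
t6 = OR(in0, t5) = OR(0, 0) = 0
t7 = NOT(t6) = NOT 0 = 1
t8 = OR(t7, t4) = OR(1, 0) = 1
So t8 = 1 as required.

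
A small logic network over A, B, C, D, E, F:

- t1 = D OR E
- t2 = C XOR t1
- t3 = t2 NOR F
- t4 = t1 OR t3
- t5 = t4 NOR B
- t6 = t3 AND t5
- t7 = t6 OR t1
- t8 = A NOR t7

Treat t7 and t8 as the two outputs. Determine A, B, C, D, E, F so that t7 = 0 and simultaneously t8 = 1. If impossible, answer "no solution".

Check with A=0, B=1, C=0, D=0, E=0, F=1:
t1 = D OR E = 0 OR 0 = 0
t2 = C XOR t1 = 0 XOR 0 = 0
t3 = t2 NOR F = 0 NOR 1 = 0
t4 = t1 OR t3 = 0 OR 0 = 0
t5 = t4 NOR B = 0 NOR 1 = 0
t6 = t3 AND t5 = 0 AND 0 = 0
t7 = t6 OR t1 = 0 OR 0 = 0
t8 = A NOR t7 = 0 NOR 0 = 1
So t7 = 0 and t8 = 1.

A=0, B=1, C=0, D=0, E=0, F=1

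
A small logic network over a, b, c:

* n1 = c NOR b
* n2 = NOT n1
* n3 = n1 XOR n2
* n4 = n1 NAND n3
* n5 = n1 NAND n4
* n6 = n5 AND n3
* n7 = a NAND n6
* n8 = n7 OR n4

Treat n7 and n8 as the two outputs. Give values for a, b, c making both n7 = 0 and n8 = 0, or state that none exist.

Check with a=1 b=0 c=0:
n1 = c NOR b = 0 NOR 0 = 1
n2 = NOT n1 = NOT 1 = 0
n3 = n1 XOR n2 = 1 XOR 0 = 1
n4 = n1 NAND n3 = 1 NAND 1 = 0
n5 = n1 NAND n4 = 1 NAND 0 = 1
n6 = n5 AND n3 = 1 AND 1 = 1
n7 = a NAND n6 = 1 NAND 1 = 0
n8 = n7 OR n4 = 0 OR 0 = 0
So n7 = 0 and n8 = 0.

a=1 b=0 c=0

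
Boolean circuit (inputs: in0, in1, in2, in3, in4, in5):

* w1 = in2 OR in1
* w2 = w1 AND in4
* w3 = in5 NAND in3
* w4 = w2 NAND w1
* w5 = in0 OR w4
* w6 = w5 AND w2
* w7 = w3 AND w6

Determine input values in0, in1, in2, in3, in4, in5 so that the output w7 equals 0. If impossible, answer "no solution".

in0=0 in1=0 in2=0 in3=1 in4=1 in5=1

w7 = w3 AND w6 must be 0, so at least one of w3, w6 is 0.
Check with in0=0 in1=0 in2=0 in3=1 in4=1 in5=1:
w1 = in2 OR in1 = 0 OR 0 = 0
w2 = w1 AND in4 = 0 AND 1 = 0
w3 = in5 NAND in3 = 1 NAND 1 = 0
w4 = w2 NAND w1 = 0 NAND 0 = 1
w5 = in0 OR w4 = 0 OR 1 = 1
w6 = w5 AND w2 = 1 AND 0 = 0
w7 = w3 AND w6 = 0 AND 0 = 0
So w7 = 0 as required.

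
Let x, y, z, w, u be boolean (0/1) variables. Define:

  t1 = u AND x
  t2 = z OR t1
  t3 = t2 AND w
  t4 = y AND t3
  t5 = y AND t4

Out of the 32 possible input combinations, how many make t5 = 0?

27

t5 = y AND t4 must be 0, so at least one of y, t4 is 0.
Enumerating the 32 input combinations, 27 give t5 = 0 and 5 give t5 = 1.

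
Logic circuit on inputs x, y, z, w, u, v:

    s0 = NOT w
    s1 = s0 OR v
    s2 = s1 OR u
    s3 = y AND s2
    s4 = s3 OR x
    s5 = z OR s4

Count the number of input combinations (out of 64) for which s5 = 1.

55

s5 = z OR s4 must be 1, so at least one of z, s4 is 1.
Enumerating the 64 input combinations, 55 give s5 = 1 and 9 give s5 = 0.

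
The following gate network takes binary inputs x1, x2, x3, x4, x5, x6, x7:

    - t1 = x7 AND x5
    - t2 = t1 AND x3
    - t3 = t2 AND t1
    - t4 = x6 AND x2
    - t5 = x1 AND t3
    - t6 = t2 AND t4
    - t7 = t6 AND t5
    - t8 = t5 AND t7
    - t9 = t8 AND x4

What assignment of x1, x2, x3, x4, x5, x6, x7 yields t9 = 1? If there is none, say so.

t9 = t8 AND x4 must be 1, so both t8 = 1 and x4 = 1.
Check with x1=1, x2=1, x3=1, x4=1, x5=1, x6=1, x7=1:
t1 = x7 AND x5 = 1 AND 1 = 1
t2 = t1 AND x3 = 1 AND 1 = 1
t3 = t2 AND t1 = 1 AND 1 = 1
t4 = x6 AND x2 = 1 AND 1 = 1
t5 = x1 AND t3 = 1 AND 1 = 1
t6 = t2 AND t4 = 1 AND 1 = 1
t7 = t6 AND t5 = 1 AND 1 = 1
t8 = t5 AND t7 = 1 AND 1 = 1
t9 = t8 AND x4 = 1 AND 1 = 1
So t9 = 1 as required.

x1=1, x2=1, x3=1, x4=1, x5=1, x6=1, x7=1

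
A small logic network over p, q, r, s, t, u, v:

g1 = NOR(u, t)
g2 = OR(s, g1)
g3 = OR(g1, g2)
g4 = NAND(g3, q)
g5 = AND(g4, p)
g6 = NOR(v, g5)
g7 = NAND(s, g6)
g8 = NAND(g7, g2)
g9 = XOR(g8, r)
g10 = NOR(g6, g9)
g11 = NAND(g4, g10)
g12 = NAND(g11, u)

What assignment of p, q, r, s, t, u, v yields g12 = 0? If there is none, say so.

g12 = NAND(g11, u) must be 0, so both g11 = 1 and u = 1.
Check with p=1, q=1, r=0, s=1, t=0, u=1, v=0:
g1 = NOR(u, t) = NOR(1, 0) = 0
g2 = OR(s, g1) = OR(1, 0) = 1
g3 = OR(g1, g2) = OR(0, 1) = 1
g4 = NAND(g3, q) = NAND(1, 1) = 0
g5 = AND(g4, p) = AND(0, 1) = 0
g6 = NOR(v, g5) = NOR(0, 0) = 1
g7 = NAND(s, g6) = NAND(1, 1) = 0
g8 = NAND(g7, g2) = NAND(0, 1) = 1
g9 = XOR(g8, r) = XOR(1, 0) = 1
g10 = NOR(g6, g9) = NOR(1, 1) = 0
g11 = NAND(g4, g10) = NAND(0, 0) = 1
g12 = NAND(g11, u) = NAND(1, 1) = 0
So g12 = 0 as required.

p=1, q=1, r=0, s=1, t=0, u=1, v=0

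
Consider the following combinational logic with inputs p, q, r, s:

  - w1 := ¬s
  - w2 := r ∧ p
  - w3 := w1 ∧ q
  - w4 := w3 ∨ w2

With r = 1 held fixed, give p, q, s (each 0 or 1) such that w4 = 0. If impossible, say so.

p=0, q=0, s=1

w4 = w3 ∨ w2 must be 0, so both w3 = 0 and w2 = 0.
w3 = w1 ∧ q must be 0, so at least one of w1, q is 0.
Check with r = 1 and p=0, q=0, s=1:
w1 = ¬s = ¬1 = 0
w2 = r ∧ p = 1 ∧ 0 = 0
w3 = w1 ∧ q = 0 ∧ 0 = 0
w4 = w3 ∨ w2 = 0 ∨ 0 = 0
So w4 = 0.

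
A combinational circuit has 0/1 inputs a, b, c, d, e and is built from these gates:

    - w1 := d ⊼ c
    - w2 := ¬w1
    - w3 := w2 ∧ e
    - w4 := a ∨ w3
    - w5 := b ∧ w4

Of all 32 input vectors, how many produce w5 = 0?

w5 = b ∧ w4 must be 0, so at least one of b, w4 is 0.
Enumerating the 32 input combinations, 23 give w5 = 0 and 9 give w5 = 1.

23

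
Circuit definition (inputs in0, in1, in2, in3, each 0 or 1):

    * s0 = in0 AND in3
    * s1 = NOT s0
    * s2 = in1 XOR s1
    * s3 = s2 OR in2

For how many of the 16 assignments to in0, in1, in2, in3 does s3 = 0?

4

s3 = s2 OR in2 must be 0, so both s2 = 0 and in2 = 0.
Satisfying assignments:
  in0=0, in1=1, in2=0, in3=0
  in0=0, in1=1, in2=0, in3=1
  in0=1, in1=0, in2=0, in3=1
  in0=1, in1=1, in2=0, in3=0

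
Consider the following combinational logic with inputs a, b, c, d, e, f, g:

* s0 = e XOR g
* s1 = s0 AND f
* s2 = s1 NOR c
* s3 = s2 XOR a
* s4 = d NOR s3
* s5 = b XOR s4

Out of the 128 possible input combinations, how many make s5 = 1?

64

s5 = b XOR s4 must be 1, so b and s4 differ.
Enumerating the 128 input combinations, 64 give s5 = 1 and 64 give s5 = 0.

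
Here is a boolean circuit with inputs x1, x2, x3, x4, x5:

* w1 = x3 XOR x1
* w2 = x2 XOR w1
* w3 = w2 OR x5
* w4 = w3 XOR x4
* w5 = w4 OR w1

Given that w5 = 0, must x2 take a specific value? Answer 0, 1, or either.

Both values of x2 occur among assignments with w5 = 0:
  x2=0: x1=0, x2=0, x3=0, x4=0, x5=0
  x2=1: x1=0, x2=1, x3=0, x4=1, x5=0

either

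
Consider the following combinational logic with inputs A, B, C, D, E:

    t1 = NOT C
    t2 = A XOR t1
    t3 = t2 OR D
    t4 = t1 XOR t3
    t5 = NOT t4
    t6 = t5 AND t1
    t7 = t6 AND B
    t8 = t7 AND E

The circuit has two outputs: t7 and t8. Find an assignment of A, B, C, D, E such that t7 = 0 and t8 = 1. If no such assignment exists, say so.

no solution exists

Across all 32 input combinations, none give both t7 = 0 and t8 = 1.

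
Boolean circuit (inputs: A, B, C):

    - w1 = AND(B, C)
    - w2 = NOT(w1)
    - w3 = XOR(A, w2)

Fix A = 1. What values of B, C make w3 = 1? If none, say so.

w3 = XOR(A, w2) must be 1, so A and w2 differ.
Check with A = 1 and B=1, C=1:
w1 = AND(B, C) = AND(1, 1) = 1
w2 = NOT(w1) = NOT 1 = 0
w3 = XOR(A, w2) = XOR(1, 0) = 1
So w3 = 1.

B=1 C=1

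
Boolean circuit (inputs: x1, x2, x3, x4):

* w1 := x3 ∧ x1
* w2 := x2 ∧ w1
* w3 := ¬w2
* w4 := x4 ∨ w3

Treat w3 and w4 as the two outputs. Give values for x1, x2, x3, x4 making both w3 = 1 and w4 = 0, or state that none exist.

no solution exists

Across all 16 input combinations, none give both w3 = 1 and w4 = 0.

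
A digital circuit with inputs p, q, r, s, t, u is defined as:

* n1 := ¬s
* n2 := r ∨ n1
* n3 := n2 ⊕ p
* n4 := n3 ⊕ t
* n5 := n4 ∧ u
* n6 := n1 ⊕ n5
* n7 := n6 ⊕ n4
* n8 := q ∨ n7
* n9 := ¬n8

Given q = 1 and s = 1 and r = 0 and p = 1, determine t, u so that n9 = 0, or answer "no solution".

t=1, u=1

n9 = ¬n8 must be 0, so n8 = 1.
Check with q = 1 and s = 1 and r = 0 and p = 1 and t=1, u=1:
n1 = ¬s = ¬1 = 0
n2 = r ∨ n1 = 0 ∨ 0 = 0
n3 = n2 ⊕ p = 0 ⊕ 1 = 1
n4 = n3 ⊕ t = 1 ⊕ 1 = 0
n5 = n4 ∧ u = 0 ∧ 1 = 0
n6 = n1 ⊕ n5 = 0 ⊕ 0 = 0
n7 = n6 ⊕ n4 = 0 ⊕ 0 = 0
n8 = q ∨ n7 = 1 ∨ 0 = 1
n9 = ¬n8 = ¬1 = 0
So n9 = 0.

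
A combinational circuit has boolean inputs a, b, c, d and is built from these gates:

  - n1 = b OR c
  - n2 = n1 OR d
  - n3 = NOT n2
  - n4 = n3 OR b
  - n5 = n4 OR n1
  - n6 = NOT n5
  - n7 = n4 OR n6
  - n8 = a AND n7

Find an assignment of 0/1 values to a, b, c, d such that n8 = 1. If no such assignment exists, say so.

a=1, b=0, c=0, d=0

Check with a=1, b=0, c=0, d=0:
n1 = b OR c = 0 OR 0 = 0
n2 = n1 OR d = 0 OR 0 = 0
n3 = NOT n2 = NOT 0 = 1
n4 = n3 OR b = 1 OR 0 = 1
n5 = n4 OR n1 = 1 OR 0 = 1
n6 = NOT n5 = NOT 1 = 0
n7 = n4 OR n6 = 1 OR 0 = 1
n8 = a AND n7 = 1 AND 1 = 1
So n8 = 1 as required.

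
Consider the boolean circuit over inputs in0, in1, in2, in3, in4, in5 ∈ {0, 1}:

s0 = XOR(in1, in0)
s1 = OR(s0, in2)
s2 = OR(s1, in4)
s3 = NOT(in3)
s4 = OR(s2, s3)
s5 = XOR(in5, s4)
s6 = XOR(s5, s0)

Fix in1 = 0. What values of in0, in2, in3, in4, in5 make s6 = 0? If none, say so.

in0=1 in2=0 in3=1 in4=1 in5=0

s6 = XOR(s5, s0) must be 0, so s5 and s0 are equal.
Check with in1 = 0 and in0=1, in2=0, in3=1, in4=1, in5=0:
s0 = XOR(in1, in0) = XOR(0, 1) = 1
s1 = OR(s0, in2) = OR(1, 0) = 1
s2 = OR(s1, in4) = OR(1, 1) = 1
s3 = NOT(in3) = NOT 1 = 0
s4 = OR(s2, s3) = OR(1, 0) = 1
s5 = XOR(in5, s4) = XOR(0, 1) = 1
s6 = XOR(s5, s0) = XOR(1, 1) = 0
So s6 = 0.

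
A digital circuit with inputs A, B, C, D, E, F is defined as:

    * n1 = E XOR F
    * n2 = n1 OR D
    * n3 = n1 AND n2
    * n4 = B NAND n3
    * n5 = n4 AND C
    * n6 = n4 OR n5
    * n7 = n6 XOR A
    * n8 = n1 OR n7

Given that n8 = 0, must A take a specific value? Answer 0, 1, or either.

n8 = n1 OR n7 must be 0, so both n1 = 0 and n7 = 0.
Every assignment with n8 = 0 has A = 1; there are 16 such assignment(s).

1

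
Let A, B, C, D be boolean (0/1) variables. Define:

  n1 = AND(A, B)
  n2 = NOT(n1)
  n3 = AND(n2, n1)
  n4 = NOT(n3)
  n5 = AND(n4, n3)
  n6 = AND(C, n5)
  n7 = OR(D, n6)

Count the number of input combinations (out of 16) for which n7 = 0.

8

n7 = OR(D, n6) must be 0, so both D = 0 and n6 = 0.
n6 = AND(C, n5) must be 0, so at least one of C, n5 is 0.
Enumerating the 16 input combinations, 8 give n7 = 0 and 8 give n7 = 1.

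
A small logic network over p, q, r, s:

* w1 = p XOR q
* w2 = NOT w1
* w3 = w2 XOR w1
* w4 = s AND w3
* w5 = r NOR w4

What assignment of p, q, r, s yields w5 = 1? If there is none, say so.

p=1, q=0, r=0, s=0

Check with p=1, q=0, r=0, s=0:
w1 = p XOR q = 1 XOR 0 = 1
w2 = NOT w1 = NOT 1 = 0
w3 = w2 XOR w1 = 0 XOR 1 = 1
w4 = s AND w3 = 0 AND 1 = 0
w5 = r NOR w4 = 0 NOR 0 = 1
So w5 = 1 as required.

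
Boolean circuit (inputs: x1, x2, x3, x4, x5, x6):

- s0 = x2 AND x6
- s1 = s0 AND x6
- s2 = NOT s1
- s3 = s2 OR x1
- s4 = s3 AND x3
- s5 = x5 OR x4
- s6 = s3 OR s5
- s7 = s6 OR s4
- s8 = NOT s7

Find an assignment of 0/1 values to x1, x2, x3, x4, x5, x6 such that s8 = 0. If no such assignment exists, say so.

x1=1, x2=0, x3=1, x4=0, x5=0, x6=1

Check with x1=1, x2=0, x3=1, x4=0, x5=0, x6=1:
s0 = x2 AND x6 = 0 AND 1 = 0
s1 = s0 AND x6 = 0 AND 1 = 0
s2 = NOT s1 = NOT 0 = 1
s3 = s2 OR x1 = 1 OR 1 = 1
s4 = s3 AND x3 = 1 AND 1 = 1
s5 = x5 OR x4 = 0 OR 0 = 0
s6 = s3 OR s5 = 1 OR 0 = 1
s7 = s6 OR s4 = 1 OR 1 = 1
s8 = NOT s7 = NOT 1 = 0
So s8 = 0 as required.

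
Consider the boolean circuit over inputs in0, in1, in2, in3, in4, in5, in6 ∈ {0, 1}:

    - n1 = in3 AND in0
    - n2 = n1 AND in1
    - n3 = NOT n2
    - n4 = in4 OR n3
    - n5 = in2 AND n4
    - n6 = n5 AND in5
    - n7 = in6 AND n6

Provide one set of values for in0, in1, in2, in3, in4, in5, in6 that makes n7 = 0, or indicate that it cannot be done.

in0=0, in1=0, in2=0, in3=1, in4=1, in5=0, in6=0

n7 = in6 AND n6 must be 0, so at least one of in6, n6 is 0.
Check with in0=0, in1=0, in2=0, in3=1, in4=1, in5=0, in6=0:
n1 = in3 AND in0 = 1 AND 0 = 0
n2 = n1 AND in1 = 0 AND 0 = 0
n3 = NOT n2 = NOT 0 = 1
n4 = in4 OR n3 = 1 OR 1 = 1
n5 = in2 AND n4 = 0 AND 1 = 0
n6 = n5 AND in5 = 0 AND 0 = 0
n7 = in6 AND n6 = 0 AND 0 = 0
So n7 = 0 as required.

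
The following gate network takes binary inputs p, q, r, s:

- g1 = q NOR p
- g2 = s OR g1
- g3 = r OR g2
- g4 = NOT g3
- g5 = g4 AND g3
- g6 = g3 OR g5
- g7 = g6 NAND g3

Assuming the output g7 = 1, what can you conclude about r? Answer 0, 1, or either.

g7 = g6 NAND g3 must be 1, so at least one of g6, g3 is 0.
Every assignment with g7 = 1 has r = 0; there are 3 such assignment(s).
  p=0, q=1, r=0, s=0
  p=1, q=0, r=0, s=0
  p=1, q=1, r=0, s=0

0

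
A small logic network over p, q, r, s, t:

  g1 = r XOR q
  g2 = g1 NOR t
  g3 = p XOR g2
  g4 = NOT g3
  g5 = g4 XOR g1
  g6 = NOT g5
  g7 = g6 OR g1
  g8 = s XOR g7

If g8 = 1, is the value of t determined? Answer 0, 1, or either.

either

Both values of t occur among assignments with g8 = 1:
  t=0: p=0, q=0, r=0, s=0, t=0
  t=1: p=0, q=0, r=0, s=1, t=1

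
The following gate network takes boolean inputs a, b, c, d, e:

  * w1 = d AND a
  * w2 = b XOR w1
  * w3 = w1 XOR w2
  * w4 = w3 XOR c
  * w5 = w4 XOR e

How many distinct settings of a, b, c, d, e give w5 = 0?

16

w5 = w4 XOR e must be 0, so w4 and e are equal.
Enumerating the 32 input combinations, 16 give w5 = 0 and 16 give w5 = 1.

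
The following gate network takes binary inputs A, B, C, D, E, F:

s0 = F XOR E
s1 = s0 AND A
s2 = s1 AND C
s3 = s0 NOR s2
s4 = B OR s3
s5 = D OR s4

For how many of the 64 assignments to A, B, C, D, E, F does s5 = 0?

8

s5 = D OR s4 must be 0, so both D = 0 and s4 = 0.
Enumerating the 64 input combinations, 8 give s5 = 0 and 56 give s5 = 1.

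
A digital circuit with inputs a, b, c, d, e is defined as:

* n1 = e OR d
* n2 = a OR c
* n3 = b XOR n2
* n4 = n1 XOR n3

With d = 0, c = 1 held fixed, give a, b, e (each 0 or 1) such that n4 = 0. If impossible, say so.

a=1, b=1, e=0

Check with d = 0, c = 1 and a=1, b=1, e=0:
n1 = e OR d = 0 OR 0 = 0
n2 = a OR c = 1 OR 1 = 1
n3 = b XOR n2 = 1 XOR 1 = 0
n4 = n1 XOR n3 = 0 XOR 0 = 0
So n4 = 0.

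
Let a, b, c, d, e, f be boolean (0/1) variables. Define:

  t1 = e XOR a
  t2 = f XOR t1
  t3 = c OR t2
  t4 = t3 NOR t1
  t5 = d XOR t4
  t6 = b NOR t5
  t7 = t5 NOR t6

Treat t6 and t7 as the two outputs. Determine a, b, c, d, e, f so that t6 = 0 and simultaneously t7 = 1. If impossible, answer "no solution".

a=0, b=1, c=1, d=0, e=0, f=1

Check with a=0, b=1, c=1, d=0, e=0, f=1:
t1 = e XOR a = 0 XOR 0 = 0
t2 = f XOR t1 = 1 XOR 0 = 1
t3 = c OR t2 = 1 OR 1 = 1
t4 = t3 NOR t1 = 1 NOR 0 = 0
t5 = d XOR t4 = 0 XOR 0 = 0
t6 = b NOR t5 = 1 NOR 0 = 0
t7 = t5 NOR t6 = 0 NOR 0 = 1
So t6 = 0 and t7 = 1.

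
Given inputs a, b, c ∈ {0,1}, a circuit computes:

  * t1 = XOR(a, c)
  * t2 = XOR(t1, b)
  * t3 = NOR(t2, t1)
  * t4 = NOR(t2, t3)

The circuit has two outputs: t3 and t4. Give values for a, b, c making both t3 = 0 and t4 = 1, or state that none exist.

a=0, b=1, c=1

Check with a=0, b=1, c=1:
t1 = XOR(a, c) = XOR(0, 1) = 1
t2 = XOR(t1, b) = XOR(1, 1) = 0
t3 = NOR(t2, t1) = NOR(0, 1) = 0
t4 = NOR(t2, t3) = NOR(0, 0) = 1
So t3 = 0 and t4 = 1.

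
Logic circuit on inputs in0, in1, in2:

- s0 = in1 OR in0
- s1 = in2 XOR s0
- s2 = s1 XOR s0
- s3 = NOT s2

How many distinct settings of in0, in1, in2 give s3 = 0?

4

s3 = NOT s2 must be 0, so s2 = 1.
Enumerating the 8 input combinations, 4 give s3 = 0 and 4 give s3 = 1.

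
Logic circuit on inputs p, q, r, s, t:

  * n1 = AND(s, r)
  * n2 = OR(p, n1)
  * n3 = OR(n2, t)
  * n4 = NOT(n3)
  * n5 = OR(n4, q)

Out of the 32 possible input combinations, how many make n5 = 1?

n5 = OR(n4, q) must be 1, so at least one of n4, q is 1.
Enumerating the 32 input combinations, 19 give n5 = 1 and 13 give n5 = 0.

19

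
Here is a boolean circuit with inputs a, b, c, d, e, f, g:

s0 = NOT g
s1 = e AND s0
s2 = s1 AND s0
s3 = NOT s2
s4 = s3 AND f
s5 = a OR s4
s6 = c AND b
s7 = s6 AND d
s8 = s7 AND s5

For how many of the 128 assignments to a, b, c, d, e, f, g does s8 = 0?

117

s8 = s7 AND s5 must be 0, so at least one of s7, s5 is 0.
Enumerating the 128 input combinations, 117 give s8 = 0 and 11 give s8 = 1.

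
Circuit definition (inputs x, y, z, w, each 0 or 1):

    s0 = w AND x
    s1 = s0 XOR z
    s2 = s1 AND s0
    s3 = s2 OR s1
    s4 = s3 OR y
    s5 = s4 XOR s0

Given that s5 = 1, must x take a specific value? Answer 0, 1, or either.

either

Both values of x occur among assignments with s5 = 1:
  x=0: x=0, y=0, z=1, w=0
  x=1: x=1, y=0, z=1, w=0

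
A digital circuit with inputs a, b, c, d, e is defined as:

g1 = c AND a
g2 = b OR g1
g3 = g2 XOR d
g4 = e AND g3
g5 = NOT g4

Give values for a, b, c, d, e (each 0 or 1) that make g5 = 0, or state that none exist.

a=1 b=1 c=0 d=0 e=1

Check with a=1 b=1 c=0 d=0 e=1:
g1 = c AND a = 0 AND 1 = 0
g2 = b OR g1 = 1 OR 0 = 1
g3 = g2 XOR d = 1 XOR 0 = 1
g4 = e AND g3 = 1 AND 1 = 1
g5 = NOT g4 = NOT 1 = 0
So g5 = 0 as required.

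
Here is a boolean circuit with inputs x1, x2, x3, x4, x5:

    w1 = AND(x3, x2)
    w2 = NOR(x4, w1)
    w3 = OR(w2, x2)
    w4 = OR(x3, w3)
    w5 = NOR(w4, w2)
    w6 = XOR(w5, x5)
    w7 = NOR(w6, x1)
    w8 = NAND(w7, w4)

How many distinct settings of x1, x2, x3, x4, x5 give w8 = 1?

25

w8 = NAND(w7, w4) must be 1, so at least one of w7, w4 is 0.
Enumerating the 32 input combinations, 25 give w8 = 1 and 7 give w8 = 0.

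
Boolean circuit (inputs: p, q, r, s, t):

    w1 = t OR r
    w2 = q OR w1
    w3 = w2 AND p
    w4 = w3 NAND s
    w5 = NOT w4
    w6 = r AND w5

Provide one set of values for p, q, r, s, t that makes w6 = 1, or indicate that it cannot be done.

p=1, q=1, r=1, s=1, t=0

w6 = r AND w5 must be 1, so both r = 1 and w5 = 1.
w5 = NOT w4 must be 1, so w4 = 0.
Check with p=1, q=1, r=1, s=1, t=0:
w1 = t OR r = 0 OR 1 = 1
w2 = q OR w1 = 1 OR 1 = 1
w3 = w2 AND p = 1 AND 1 = 1
w4 = w3 NAND s = 1 NAND 1 = 0
w5 = NOT w4 = NOT 0 = 1
w6 = r AND w5 = 1 AND 1 = 1
So w6 = 1 as required.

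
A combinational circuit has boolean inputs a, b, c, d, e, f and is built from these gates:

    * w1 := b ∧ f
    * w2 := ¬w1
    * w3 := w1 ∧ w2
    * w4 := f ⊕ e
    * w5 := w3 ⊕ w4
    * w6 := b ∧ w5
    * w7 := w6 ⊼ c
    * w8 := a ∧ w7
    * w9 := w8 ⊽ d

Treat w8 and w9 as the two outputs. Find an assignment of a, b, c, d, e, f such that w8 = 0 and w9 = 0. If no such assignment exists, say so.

a=0 b=1 c=1 d=1 e=0 f=0

Check with a=0 b=1 c=1 d=1 e=0 f=0:
w1 = b ∧ f = 1 ∧ 0 = 0
w2 = ¬w1 = ¬0 = 1
w3 = w1 ∧ w2 = 0 ∧ 1 = 0
w4 = f ⊕ e = 0 ⊕ 0 = 0
w5 = w3 ⊕ w4 = 0 ⊕ 0 = 0
w6 = b ∧ w5 = 1 ∧ 0 = 0
w7 = w6 ⊼ c = 0 ⊼ 1 = 1
w8 = a ∧ w7 = 0 ∧ 1 = 0
w9 = w8 ⊽ d = 0 ⊽ 1 = 0
So w8 = 0 and w9 = 0.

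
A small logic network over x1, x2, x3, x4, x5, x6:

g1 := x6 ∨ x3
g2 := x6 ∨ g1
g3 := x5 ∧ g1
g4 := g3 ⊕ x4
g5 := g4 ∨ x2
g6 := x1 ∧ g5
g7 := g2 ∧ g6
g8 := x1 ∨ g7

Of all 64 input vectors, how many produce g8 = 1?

32

g8 = x1 ∨ g7 must be 1, so at least one of x1, g7 is 1.
Enumerating the 64 input combinations, 32 give g8 = 1 and 32 give g8 = 0.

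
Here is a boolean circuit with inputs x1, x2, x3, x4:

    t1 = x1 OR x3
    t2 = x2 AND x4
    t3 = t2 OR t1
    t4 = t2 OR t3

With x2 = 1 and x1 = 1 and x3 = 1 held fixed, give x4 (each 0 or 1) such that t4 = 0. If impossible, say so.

With x2 = 1 and x1 = 1 and x3 = 1 fixed, none of the 2 settings of x4 give t4 = 0.
For example, with x4=1:
t1 = x1 OR x3 = 1 OR 1 = 1
t2 = x2 AND x4 = 1 AND 1 = 1
t3 = t2 OR t1 = 1 OR 1 = 1
t4 = t2 OR t3 = 1 OR 1 = 1
giving t4 = 1 ≠ 0.

no solution exists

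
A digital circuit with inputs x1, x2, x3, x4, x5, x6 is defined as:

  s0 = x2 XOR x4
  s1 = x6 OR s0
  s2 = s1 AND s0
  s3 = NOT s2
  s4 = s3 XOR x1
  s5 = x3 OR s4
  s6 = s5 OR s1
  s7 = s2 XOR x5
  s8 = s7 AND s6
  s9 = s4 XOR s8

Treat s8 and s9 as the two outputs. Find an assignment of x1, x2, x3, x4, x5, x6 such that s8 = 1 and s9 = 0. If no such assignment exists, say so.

Check with x1=1, x2=1, x3=0, x4=0, x5=0, x6=0:
s0 = x2 XOR x4 = 1 XOR 0 = 1
s1 = x6 OR s0 = 0 OR 1 = 1
s2 = s1 AND s0 = 1 AND 1 = 1
s3 = NOT s2 = NOT 1 = 0
s4 = s3 XOR x1 = 0 XOR 1 = 1
s5 = x3 OR s4 = 0 OR 1 = 1
s6 = s5 OR s1 = 1 OR 1 = 1
s7 = s2 XOR x5 = 1 XOR 0 = 1
s8 = s7 AND s6 = 1 AND 1 = 1
s9 = s4 XOR s8 = 1 XOR 1 = 0
So s8 = 1 and s9 = 0.

x1=1, x2=1, x3=0, x4=0, x5=0, x6=0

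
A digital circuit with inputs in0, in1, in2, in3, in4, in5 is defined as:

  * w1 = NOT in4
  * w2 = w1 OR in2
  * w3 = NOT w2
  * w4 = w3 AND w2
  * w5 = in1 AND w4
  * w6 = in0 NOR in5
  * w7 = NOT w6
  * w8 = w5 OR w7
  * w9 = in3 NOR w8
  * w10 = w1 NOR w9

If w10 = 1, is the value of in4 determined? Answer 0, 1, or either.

1

w10 = w1 NOR w9 must be 1, so both w1 = 0 and w9 = 0.
w1 = NOT in4 must be 0, so in4 = 1.
w9 = in3 NOR w8 must be 0, so at least one of in3, w8 is 1.
Every assignment with w10 = 1 has in4 = 1; there are 28 such assignment(s).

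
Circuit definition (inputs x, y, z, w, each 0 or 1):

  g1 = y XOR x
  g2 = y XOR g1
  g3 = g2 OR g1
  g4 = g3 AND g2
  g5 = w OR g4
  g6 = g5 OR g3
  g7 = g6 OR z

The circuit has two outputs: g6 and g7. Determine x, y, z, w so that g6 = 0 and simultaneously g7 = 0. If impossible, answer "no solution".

Check with x=0, y=0, z=0, w=0:
g1 = y XOR x = 0 XOR 0 = 0
g2 = y XOR g1 = 0 XOR 0 = 0
g3 = g2 OR g1 = 0 OR 0 = 0
g4 = g3 AND g2 = 0 AND 0 = 0
g5 = w OR g4 = 0 OR 0 = 0
g6 = g5 OR g3 = 0 OR 0 = 0
g7 = g6 OR z = 0 OR 0 = 0
So g6 = 0 and g7 = 0.

x=0, y=0, z=0, w=0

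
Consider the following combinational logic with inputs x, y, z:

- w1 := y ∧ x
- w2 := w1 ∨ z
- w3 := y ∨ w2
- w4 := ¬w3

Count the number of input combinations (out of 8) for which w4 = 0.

6

w4 = ¬w3 must be 0, so w3 = 1.
Enumerating the 8 input combinations, 6 give w4 = 0 and 2 give w4 = 1.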